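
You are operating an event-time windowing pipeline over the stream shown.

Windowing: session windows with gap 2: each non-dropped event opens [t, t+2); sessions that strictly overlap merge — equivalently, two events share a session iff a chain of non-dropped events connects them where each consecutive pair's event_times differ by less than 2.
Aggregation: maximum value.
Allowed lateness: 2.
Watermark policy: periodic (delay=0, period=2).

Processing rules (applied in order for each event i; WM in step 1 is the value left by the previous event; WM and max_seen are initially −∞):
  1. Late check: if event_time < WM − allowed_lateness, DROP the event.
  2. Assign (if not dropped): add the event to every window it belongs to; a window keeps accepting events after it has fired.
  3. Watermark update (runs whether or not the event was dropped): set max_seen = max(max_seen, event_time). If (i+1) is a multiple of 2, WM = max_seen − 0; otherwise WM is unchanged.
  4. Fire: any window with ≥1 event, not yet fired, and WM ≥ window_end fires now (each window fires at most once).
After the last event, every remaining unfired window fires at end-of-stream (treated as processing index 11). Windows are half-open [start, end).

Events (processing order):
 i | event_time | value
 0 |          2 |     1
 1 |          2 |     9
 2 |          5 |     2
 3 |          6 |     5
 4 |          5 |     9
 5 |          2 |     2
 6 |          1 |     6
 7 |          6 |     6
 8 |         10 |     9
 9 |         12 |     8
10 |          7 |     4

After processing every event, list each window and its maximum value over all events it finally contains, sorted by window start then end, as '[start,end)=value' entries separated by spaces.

[2,4)=9 [5,8)=9 [10,12)=9 [12,14)=8

i=0 t=2 v=1: → [2,4); WM=−∞
i=1 t=2 v=9: → [2,4); WM=2
i=2 t=5 v=2: → [5,7); WM=2
i=3 t=6 v=5: → [5,8); WM=6
i=4 t=5 v=9: → [5,8); WM=6
i=5 t=2 v=2: DROP (t<6-2); WM=6
i=6 t=1 v=6: DROP (t<6-2); WM=6
i=7 t=6 v=6: → [5,8); WM=6
i=8 t=10 v=9: → [10,12); WM=6
i=9 t=12 v=8: → [12,14); WM=12
i=10 t=7 v=4: DROP (t<12-2); WM=12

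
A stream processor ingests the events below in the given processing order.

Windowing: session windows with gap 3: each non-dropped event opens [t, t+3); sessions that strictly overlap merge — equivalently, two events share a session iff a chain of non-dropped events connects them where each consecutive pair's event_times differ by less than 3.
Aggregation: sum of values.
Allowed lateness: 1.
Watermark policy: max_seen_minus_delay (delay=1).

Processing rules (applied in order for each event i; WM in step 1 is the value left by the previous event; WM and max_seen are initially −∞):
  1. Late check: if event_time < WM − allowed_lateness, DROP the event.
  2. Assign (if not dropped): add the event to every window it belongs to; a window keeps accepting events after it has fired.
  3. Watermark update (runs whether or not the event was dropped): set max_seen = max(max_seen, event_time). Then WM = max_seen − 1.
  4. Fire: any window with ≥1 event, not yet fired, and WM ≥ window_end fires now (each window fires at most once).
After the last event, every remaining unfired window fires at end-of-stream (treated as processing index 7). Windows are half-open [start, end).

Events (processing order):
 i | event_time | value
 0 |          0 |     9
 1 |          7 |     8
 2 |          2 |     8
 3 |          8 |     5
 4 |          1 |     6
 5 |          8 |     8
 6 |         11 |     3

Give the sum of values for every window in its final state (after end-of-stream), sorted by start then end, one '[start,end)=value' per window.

[0,3)=9 [7,11)=21 [11,14)=3

i=0 t=0 v=9: → [0,3); WM=-1
i=1 t=7 v=8: → [7,10); WM=6
i=2 t=2 v=8: DROP (t<6-1); WM=6
i=3 t=8 v=5: → [7,11); WM=7
i=4 t=1 v=6: DROP (t<7-1); WM=7
i=5 t=8 v=8: → [7,11); WM=7
i=6 t=11 v=3: → [11,14); WM=10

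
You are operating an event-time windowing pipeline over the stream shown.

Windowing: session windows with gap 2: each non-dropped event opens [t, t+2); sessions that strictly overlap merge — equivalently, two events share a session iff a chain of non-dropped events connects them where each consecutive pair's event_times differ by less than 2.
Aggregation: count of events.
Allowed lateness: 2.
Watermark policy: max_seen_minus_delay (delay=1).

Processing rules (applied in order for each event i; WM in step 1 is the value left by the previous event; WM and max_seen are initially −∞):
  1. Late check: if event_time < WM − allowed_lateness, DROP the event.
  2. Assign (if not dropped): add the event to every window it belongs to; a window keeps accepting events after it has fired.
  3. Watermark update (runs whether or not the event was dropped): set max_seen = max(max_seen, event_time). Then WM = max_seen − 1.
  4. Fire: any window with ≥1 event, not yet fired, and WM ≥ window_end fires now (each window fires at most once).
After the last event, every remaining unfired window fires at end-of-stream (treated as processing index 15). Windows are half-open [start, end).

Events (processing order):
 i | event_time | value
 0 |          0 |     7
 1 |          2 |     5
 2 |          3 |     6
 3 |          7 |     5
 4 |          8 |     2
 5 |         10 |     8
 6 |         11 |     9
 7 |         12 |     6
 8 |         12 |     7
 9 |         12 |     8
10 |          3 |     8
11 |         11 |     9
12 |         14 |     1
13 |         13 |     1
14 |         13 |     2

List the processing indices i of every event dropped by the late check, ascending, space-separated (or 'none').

i=0 t=0 v=7: → [0,2); WM=-1
i=1 t=2 v=5: → [2,4); WM=1
i=2 t=3 v=6: → [2,5); WM=2
i=3 t=7 v=5: → [7,9); WM=6
i=4 t=8 v=2: → [7,10); WM=7
i=5 t=10 v=8: → [10,12); WM=9
i=6 t=11 v=9: → [10,13); WM=10
i=7 t=12 v=6: → [10,14); WM=11
i=8 t=12 v=7: → [10,14); WM=11
i=9 t=12 v=8: → [10,14); WM=11
i=10 t=3 v=8: DROP (t<11-2); WM=11
i=11 t=11 v=9: → [10,14); WM=11
i=12 t=14 v=1: → [14,16); WM=13
i=13 t=13 v=1: → [10,16); WM=13
i=14 t=13 v=2: → [10,16); WM=13

10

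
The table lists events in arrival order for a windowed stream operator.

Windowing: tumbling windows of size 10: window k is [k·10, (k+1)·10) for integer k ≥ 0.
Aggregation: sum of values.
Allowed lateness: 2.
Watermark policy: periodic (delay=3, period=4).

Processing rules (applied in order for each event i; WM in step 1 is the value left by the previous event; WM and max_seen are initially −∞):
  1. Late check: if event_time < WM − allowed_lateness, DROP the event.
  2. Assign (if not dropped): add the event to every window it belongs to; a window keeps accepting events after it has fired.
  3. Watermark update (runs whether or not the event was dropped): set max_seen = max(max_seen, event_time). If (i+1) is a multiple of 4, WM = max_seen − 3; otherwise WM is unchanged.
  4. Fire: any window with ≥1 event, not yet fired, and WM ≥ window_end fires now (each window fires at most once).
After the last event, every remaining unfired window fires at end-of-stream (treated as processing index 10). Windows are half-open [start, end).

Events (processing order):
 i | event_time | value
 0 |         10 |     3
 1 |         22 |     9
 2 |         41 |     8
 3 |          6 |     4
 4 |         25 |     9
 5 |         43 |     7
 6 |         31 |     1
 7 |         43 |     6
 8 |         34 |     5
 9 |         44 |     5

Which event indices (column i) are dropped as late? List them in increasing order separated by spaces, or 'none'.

4 6 8

i=0 t=10 v=3: → [10,20); WM=−∞
i=1 t=22 v=9: → [20,30); WM=−∞
i=2 t=41 v=8: → [40,50); WM=−∞
i=3 t=6 v=4: → [0,10); WM=38; [0,10) fires=4 [10,20) fires=3 [20,30) fires=9
i=4 t=25 v=9: DROP (t<38-2); WM=38
i=5 t=43 v=7: → [40,50); WM=38
i=6 t=31 v=1: DROP (t<38-2); WM=38
i=7 t=43 v=6: → [40,50); WM=40
i=8 t=34 v=5: DROP (t<40-2); WM=40
i=9 t=44 v=5: → [40,50); WM=40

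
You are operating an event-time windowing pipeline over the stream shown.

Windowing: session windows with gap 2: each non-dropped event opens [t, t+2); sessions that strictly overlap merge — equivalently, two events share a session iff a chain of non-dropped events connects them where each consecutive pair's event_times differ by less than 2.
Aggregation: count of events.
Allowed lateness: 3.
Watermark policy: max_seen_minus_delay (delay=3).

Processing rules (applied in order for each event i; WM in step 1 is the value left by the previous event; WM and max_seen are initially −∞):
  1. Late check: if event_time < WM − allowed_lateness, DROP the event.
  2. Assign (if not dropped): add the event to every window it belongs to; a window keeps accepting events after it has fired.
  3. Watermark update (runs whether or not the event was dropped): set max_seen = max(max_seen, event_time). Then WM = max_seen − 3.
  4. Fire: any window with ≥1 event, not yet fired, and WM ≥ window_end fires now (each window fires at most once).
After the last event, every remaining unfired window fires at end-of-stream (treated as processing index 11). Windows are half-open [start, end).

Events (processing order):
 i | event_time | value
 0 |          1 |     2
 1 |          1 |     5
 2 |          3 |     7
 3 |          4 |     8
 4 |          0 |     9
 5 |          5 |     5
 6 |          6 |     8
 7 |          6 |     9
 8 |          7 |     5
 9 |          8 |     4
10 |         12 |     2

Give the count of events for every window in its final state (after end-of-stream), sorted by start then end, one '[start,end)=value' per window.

i=0 t=1 v=2: → [1,3); WM=-2
i=1 t=1 v=5: → [1,3); WM=-2
i=2 t=3 v=7: → [3,5); WM=0
i=3 t=4 v=8: → [3,6); WM=1
i=4 t=0 v=9: → [0,3); WM=1
i=5 t=5 v=5: → [3,7); WM=2
i=6 t=6 v=8: → [3,8); WM=3
i=7 t=6 v=9: → [3,8); WM=3
i=8 t=7 v=5: → [3,9); WM=4
i=9 t=8 v=4: → [3,10); WM=5
i=10 t=12 v=2: → [12,14); WM=9

[0,3)=3 [3,10)=7 [12,14)=1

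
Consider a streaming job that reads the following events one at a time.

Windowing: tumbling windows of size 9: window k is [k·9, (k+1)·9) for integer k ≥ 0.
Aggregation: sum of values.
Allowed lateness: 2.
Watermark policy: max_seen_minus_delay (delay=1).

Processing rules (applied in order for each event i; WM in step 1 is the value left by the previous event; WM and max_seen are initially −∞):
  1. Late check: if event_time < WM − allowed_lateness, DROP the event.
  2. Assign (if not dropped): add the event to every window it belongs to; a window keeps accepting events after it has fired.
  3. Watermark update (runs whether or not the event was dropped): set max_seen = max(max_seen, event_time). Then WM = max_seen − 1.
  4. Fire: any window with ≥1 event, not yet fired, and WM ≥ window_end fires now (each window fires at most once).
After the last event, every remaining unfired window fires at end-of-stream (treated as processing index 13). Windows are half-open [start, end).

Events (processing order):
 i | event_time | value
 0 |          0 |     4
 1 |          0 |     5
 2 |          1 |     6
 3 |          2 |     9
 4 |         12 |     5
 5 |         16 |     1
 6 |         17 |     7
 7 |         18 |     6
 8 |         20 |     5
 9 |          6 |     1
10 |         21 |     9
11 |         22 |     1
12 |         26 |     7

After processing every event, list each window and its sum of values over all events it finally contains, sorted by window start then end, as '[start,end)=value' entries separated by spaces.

[0,9)=24 [9,18)=13 [18,27)=28

i=0 t=0 v=4: → [0,9); WM=-1
i=1 t=0 v=5: → [0,9); WM=-1
i=2 t=1 v=6: → [0,9); WM=0
i=3 t=2 v=9: → [0,9); WM=1
i=4 t=12 v=5: → [9,18); WM=11; [0,9) fires=24
i=5 t=16 v=1: → [9,18); WM=15
i=6 t=17 v=7: → [9,18); WM=16
i=7 t=18 v=6: → [18,27); WM=17
i=8 t=20 v=5: → [18,27); WM=19; [9,18) fires=13
i=9 t=6 v=1: DROP (t<19-2); WM=19
i=10 t=21 v=9: → [18,27); WM=20
i=11 t=22 v=1: → [18,27); WM=21
i=12 t=26 v=7: → [18,27); WM=25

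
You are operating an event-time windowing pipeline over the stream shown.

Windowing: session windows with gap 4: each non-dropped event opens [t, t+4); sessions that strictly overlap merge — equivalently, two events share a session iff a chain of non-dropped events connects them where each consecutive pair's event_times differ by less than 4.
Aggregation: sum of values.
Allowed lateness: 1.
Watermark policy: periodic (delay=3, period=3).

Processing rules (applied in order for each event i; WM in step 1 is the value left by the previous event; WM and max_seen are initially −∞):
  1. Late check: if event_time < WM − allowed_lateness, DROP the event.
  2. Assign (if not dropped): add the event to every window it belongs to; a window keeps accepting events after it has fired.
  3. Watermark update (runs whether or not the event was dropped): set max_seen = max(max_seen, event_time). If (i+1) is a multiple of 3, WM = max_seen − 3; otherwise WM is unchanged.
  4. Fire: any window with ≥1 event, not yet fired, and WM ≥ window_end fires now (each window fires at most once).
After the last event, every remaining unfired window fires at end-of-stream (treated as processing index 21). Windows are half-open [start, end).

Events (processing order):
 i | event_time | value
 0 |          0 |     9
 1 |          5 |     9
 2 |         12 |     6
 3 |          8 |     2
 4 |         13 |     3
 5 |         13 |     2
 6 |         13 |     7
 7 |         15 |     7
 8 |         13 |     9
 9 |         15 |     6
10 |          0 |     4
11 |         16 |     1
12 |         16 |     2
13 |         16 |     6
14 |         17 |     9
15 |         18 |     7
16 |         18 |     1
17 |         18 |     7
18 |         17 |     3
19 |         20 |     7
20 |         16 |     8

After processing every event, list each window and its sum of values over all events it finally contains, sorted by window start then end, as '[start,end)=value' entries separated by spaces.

[0,4)=9 [5,12)=11 [12,24)=91

i=0 t=0 v=9: → [0,4); WM=−∞
i=1 t=5 v=9: → [5,9); WM=−∞
i=2 t=12 v=6: → [12,16); WM=9
i=3 t=8 v=2: → [5,12); WM=9
i=4 t=13 v=3: → [12,17); WM=9
i=5 t=13 v=2: → [12,17); WM=10
i=6 t=13 v=7: → [12,17); WM=10
i=7 t=15 v=7: → [12,19); WM=10
i=8 t=13 v=9: → [12,19); WM=12
i=9 t=15 v=6: → [12,19); WM=12
i=10 t=0 v=4: DROP (t<12-1); WM=12
i=11 t=16 v=1: → [12,20); WM=13
i=12 t=16 v=2: → [12,20); WM=13
i=13 t=16 v=6: → [12,20); WM=13
i=14 t=17 v=9: → [12,21); WM=14
i=15 t=18 v=7: → [12,22); WM=14
i=16 t=18 v=1: → [12,22); WM=14
i=17 t=18 v=7: → [12,22); WM=15
i=18 t=17 v=3: → [12,22); WM=15
i=19 t=20 v=7: → [12,24); WM=15
i=20 t=16 v=8: → [12,24); WM=17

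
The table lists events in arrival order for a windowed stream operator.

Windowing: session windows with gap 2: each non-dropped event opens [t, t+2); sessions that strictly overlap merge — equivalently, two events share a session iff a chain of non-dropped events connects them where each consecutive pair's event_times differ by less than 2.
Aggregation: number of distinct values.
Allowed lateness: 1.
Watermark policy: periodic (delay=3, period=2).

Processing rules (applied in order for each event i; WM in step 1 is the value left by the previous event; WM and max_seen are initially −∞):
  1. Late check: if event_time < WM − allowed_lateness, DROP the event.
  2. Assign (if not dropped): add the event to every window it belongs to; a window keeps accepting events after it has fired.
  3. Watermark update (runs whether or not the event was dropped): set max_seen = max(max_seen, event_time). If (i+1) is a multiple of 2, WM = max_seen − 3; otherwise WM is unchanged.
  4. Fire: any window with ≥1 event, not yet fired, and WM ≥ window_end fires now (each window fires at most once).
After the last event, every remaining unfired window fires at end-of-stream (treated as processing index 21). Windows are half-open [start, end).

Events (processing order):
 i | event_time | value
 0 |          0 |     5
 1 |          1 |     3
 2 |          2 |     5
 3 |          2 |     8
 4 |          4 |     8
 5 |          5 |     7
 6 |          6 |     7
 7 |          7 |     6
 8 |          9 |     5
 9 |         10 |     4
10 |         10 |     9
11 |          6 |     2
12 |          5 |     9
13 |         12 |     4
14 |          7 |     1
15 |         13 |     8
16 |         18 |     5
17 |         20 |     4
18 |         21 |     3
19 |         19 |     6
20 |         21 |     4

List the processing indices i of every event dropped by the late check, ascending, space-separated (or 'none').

12 14

i=0 t=0 v=5: → [0,2); WM=−∞
i=1 t=1 v=3: → [0,3); WM=-2
i=2 t=2 v=5: → [0,4); WM=-2
i=3 t=2 v=8: → [0,4); WM=-1
i=4 t=4 v=8: → [4,6); WM=-1
i=5 t=5 v=7: → [4,7); WM=2
i=6 t=6 v=7: → [4,8); WM=2
i=7 t=7 v=6: → [4,9); WM=4
i=8 t=9 v=5: → [9,11); WM=4
i=9 t=10 v=4: → [9,12); WM=7
i=10 t=10 v=9: → [9,12); WM=7
i=11 t=6 v=2: → [4,9); WM=7
i=12 t=5 v=9: DROP (t<7-1); WM=7
i=13 t=12 v=4: → [12,14); WM=9
i=14 t=7 v=1: DROP (t<9-1); WM=9
i=15 t=13 v=8: → [12,15); WM=10
i=16 t=18 v=5: → [18,20); WM=10
i=17 t=20 v=4: → [20,22); WM=17
i=18 t=21 v=3: → [20,23); WM=17
i=19 t=19 v=6: → [18,23); WM=18
i=20 t=21 v=4: → [18,23); WM=18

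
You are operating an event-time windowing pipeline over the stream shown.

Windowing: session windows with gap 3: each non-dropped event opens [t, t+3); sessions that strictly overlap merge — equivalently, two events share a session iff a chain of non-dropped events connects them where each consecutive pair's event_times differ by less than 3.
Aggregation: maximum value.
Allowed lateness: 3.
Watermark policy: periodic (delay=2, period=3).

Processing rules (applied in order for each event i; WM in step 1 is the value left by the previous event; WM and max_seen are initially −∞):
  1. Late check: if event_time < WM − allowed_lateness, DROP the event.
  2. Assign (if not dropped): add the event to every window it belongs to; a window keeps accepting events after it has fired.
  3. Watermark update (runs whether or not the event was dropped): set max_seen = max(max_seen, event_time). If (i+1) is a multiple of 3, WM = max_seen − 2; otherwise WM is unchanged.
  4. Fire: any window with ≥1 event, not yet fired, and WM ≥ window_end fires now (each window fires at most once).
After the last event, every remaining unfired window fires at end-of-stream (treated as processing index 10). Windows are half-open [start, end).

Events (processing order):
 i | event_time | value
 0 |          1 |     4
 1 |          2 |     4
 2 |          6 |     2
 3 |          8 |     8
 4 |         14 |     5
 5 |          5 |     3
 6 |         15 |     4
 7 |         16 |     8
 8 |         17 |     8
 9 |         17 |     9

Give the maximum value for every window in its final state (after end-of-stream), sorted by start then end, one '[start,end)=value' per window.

i=0 t=1 v=4: → [1,4); WM=−∞
i=1 t=2 v=4: → [1,5); WM=−∞
i=2 t=6 v=2: → [6,9); WM=4
i=3 t=8 v=8: → [6,11); WM=4
i=4 t=14 v=5: → [14,17); WM=4
i=5 t=5 v=3: → [5,11); WM=12
i=6 t=15 v=4: → [14,18); WM=12
i=7 t=16 v=8: → [14,19); WM=12
i=8 t=17 v=8: → [14,20); WM=15
i=9 t=17 v=9: → [14,20); WM=15

[1,5)=4 [5,11)=8 [14,20)=9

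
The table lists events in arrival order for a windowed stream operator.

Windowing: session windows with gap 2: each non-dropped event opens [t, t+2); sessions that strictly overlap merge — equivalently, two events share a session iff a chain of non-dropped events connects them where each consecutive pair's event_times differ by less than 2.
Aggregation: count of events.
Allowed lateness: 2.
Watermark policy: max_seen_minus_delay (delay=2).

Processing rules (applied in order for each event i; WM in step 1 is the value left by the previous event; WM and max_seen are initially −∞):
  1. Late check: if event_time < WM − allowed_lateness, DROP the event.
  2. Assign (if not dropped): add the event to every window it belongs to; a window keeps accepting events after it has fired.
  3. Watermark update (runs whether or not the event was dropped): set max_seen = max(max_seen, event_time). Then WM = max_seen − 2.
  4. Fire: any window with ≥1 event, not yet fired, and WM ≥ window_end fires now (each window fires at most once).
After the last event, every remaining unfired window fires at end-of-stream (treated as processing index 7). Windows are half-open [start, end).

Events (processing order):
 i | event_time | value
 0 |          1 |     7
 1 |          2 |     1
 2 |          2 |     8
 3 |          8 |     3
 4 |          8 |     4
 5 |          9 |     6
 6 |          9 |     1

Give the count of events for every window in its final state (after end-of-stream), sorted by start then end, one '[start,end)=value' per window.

i=0 t=1 v=7: → [1,3); WM=-1
i=1 t=2 v=1: → [1,4); WM=0
i=2 t=2 v=8: → [1,4); WM=0
i=3 t=8 v=3: → [8,10); WM=6
i=4 t=8 v=4: → [8,10); WM=6
i=5 t=9 v=6: → [8,11); WM=7
i=6 t=9 v=1: → [8,11); WM=7

[1,4)=3 [8,11)=4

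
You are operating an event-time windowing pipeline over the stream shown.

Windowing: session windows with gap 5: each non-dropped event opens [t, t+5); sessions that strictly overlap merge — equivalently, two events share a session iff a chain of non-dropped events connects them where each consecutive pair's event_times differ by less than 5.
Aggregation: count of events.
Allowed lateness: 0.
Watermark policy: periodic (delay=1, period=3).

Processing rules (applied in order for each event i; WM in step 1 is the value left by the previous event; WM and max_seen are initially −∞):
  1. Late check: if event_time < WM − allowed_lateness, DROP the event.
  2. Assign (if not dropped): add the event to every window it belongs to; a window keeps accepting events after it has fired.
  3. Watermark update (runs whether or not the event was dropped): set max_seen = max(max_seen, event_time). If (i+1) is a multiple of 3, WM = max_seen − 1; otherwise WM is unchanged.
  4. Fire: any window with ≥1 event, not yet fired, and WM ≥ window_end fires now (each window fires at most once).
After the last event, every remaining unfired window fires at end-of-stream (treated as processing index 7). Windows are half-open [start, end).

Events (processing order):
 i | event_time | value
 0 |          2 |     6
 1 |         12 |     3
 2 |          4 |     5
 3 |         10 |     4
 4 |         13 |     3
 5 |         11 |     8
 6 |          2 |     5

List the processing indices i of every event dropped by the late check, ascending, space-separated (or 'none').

3 6

i=0 t=2 v=6: → [2,7); WM=−∞
i=1 t=12 v=3: → [12,17); WM=−∞
i=2 t=4 v=5: → [2,9); WM=11
i=3 t=10 v=4: DROP (t<11-0); WM=11
i=4 t=13 v=3: → [12,18); WM=11
i=5 t=11 v=8: → [11,18); WM=12
i=6 t=2 v=5: DROP (t<12-0); WM=12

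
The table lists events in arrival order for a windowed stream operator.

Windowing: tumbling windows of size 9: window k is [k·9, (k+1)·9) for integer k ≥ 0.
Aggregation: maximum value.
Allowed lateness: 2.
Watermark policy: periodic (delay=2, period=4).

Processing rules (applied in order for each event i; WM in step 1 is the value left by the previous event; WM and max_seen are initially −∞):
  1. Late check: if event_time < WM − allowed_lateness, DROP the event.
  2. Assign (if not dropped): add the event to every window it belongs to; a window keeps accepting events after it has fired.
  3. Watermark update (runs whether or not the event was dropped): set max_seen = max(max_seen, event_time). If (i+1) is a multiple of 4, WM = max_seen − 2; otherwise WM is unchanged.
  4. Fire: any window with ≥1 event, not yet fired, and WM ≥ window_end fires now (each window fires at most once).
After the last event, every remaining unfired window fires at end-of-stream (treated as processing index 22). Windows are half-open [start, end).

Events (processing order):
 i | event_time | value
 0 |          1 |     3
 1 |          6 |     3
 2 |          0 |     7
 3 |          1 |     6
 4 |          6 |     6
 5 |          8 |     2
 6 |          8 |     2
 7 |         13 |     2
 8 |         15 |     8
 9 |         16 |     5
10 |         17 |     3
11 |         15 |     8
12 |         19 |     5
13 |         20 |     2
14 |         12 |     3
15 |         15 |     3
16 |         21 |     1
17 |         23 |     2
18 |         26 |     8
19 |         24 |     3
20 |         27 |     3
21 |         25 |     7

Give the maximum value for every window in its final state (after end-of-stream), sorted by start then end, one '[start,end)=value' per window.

[0,9)=7 [9,18)=8 [18,27)=8 [27,36)=3

i=0 t=1 v=3: → [0,9); WM=−∞
i=1 t=6 v=3: → [0,9); WM=−∞
i=2 t=0 v=7: → [0,9); WM=−∞
i=3 t=1 v=6: → [0,9); WM=4
i=4 t=6 v=6: → [0,9); WM=4
i=5 t=8 v=2: → [0,9); WM=4
i=6 t=8 v=2: → [0,9); WM=4
i=7 t=13 v=2: → [9,18); WM=11; [0,9) fires=7
i=8 t=15 v=8: → [9,18); WM=11
i=9 t=16 v=5: → [9,18); WM=11
i=10 t=17 v=3: → [9,18); WM=11
i=11 t=15 v=8: → [9,18); WM=15
i=12 t=19 v=5: → [18,27); WM=15
i=13 t=20 v=2: → [18,27); WM=15
i=14 t=12 v=3: DROP (t<15-2); WM=15
i=15 t=15 v=3: → [9,18); WM=18; [9,18) fires=8
i=16 t=21 v=1: → [18,27); WM=18
i=17 t=23 v=2: → [18,27); WM=18
i=18 t=26 v=8: → [18,27); WM=18
i=19 t=24 v=3: → [18,27); WM=24
i=20 t=27 v=3: → [27,36); WM=24
i=21 t=25 v=7: → [18,27); WM=24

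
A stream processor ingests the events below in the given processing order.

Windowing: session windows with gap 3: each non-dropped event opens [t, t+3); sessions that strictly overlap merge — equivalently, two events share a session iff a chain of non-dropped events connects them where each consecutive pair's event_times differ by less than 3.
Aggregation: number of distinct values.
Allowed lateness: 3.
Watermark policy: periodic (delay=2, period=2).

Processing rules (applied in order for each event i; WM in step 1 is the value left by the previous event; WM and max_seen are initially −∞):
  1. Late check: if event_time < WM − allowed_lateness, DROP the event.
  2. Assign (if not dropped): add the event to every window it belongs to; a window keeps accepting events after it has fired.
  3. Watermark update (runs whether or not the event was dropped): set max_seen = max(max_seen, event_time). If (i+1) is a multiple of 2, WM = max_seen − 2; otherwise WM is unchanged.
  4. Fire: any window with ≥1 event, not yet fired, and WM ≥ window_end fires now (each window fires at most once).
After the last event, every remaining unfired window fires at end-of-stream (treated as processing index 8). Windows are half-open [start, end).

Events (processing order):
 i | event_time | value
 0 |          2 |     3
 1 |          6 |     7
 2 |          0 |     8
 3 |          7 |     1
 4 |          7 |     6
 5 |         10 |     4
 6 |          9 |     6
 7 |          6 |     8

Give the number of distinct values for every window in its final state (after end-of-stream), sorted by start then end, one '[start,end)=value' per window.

[2,5)=1 [6,13)=5

i=0 t=2 v=3: → [2,5); WM=−∞
i=1 t=6 v=7: → [6,9); WM=4
i=2 t=0 v=8: DROP (t<4-3); WM=4
i=3 t=7 v=1: → [6,10); WM=5
i=4 t=7 v=6: → [6,10); WM=5
i=5 t=10 v=4: → [10,13); WM=8
i=6 t=9 v=6: → [6,13); WM=8
i=7 t=6 v=8: → [6,13); WM=8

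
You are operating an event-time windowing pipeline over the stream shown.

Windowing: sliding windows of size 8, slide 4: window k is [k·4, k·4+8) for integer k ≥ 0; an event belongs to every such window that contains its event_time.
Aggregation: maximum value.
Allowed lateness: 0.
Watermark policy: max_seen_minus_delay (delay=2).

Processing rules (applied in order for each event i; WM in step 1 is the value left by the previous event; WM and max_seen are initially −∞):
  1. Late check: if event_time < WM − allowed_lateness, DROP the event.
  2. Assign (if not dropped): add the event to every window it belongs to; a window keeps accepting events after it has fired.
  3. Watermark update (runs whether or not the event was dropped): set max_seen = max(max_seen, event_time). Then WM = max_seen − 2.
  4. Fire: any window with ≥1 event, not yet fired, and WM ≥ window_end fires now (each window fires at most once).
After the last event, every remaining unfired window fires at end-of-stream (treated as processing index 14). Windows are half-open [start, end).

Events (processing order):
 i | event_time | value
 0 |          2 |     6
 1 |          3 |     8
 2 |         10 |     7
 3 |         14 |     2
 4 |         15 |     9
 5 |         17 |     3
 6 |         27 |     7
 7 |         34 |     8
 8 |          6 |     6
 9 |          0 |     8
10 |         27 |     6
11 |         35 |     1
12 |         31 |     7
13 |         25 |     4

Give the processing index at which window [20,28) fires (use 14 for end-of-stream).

i=0 t=2 v=6: → [0,8); WM=0
i=1 t=3 v=8: → [0,8); WM=1
i=2 t=10 v=7: → [8,16),[4,12); WM=8; [0,8) fires=8
i=3 t=14 v=2: → [12,20),[8,16); WM=12; [4,12) fires=7
i=4 t=15 v=9: → [12,20),[8,16); WM=13
i=5 t=17 v=3: → [16,24),[12,20); WM=15
i=6 t=27 v=7: → [24,32),[20,28); WM=25; [8,16) fires=9 [12,20) fires=9 [16,24) fires=3
i=7 t=34 v=8: → [32,40),[28,36); WM=32; [20,28) fires=7 [24,32) fires=7
i=8 t=6 v=6: DROP (t<32-0); WM=32
i=9 t=0 v=8: DROP (t<32-0); WM=32
i=10 t=27 v=6: DROP (t<32-0); WM=32
i=11 t=35 v=1: → [32,40),[28,36); WM=33
i=12 t=31 v=7: DROP (t<33-0); WM=33
i=13 t=25 v=4: DROP (t<33-0); WM=33

7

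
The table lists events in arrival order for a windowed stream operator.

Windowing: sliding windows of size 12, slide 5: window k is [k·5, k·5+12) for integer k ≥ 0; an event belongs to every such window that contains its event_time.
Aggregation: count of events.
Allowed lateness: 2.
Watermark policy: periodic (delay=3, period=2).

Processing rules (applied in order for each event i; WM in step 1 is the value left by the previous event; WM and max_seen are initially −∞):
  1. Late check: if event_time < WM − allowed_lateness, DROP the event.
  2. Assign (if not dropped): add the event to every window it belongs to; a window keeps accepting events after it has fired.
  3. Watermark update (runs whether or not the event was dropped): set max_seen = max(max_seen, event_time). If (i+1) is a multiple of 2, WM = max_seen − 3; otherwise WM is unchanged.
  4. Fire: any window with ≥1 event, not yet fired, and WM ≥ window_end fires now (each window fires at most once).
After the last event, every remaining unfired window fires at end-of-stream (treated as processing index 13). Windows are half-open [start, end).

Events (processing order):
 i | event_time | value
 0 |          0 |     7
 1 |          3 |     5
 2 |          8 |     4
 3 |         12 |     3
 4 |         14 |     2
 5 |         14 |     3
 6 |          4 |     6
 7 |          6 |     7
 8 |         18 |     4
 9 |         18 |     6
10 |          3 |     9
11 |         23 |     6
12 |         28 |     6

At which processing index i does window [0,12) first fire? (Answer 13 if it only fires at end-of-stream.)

9

i=0 t=0 v=7: → [0,12); WM=−∞
i=1 t=3 v=5: → [0,12); WM=0
i=2 t=8 v=4: → [5,17),[0,12); WM=0
i=3 t=12 v=3: → [10,22),[5,17); WM=9
i=4 t=14 v=2: → [10,22),[5,17); WM=9
i=5 t=14 v=3: → [10,22),[5,17); WM=11
i=6 t=4 v=6: DROP (t<11-2); WM=11
i=7 t=6 v=7: DROP (t<11-2); WM=11
i=8 t=18 v=4: → [15,27),[10,22); WM=11
i=9 t=18 v=6: → [15,27),[10,22); WM=15; [0,12) fires=3
i=10 t=3 v=9: DROP (t<15-2); WM=15
i=11 t=23 v=6: → [20,32),[15,27); WM=20; [5,17) fires=4
i=12 t=28 v=6: → [25,37),[20,32); WM=20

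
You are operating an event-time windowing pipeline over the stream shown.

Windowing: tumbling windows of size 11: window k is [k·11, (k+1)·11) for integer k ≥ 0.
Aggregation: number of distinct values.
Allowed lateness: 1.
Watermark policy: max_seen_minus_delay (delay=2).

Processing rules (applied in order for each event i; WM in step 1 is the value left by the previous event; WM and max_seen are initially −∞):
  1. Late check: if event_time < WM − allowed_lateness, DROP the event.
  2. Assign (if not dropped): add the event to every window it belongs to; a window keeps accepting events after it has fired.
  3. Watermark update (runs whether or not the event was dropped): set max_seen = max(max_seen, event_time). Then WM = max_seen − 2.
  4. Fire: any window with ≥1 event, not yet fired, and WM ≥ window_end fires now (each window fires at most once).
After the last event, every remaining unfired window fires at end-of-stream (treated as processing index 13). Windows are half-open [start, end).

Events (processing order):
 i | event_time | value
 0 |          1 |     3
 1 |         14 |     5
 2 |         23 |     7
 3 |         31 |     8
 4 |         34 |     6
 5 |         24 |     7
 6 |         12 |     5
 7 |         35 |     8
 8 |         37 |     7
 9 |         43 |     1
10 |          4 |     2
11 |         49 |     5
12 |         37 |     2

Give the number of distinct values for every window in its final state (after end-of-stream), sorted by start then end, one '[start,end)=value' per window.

[0,11)=1 [11,22)=1 [22,33)=2 [33,44)=4 [44,55)=1

i=0 t=1 v=3: → [0,11); WM=-1
i=1 t=14 v=5: → [11,22); WM=12; [0,11) fires=1
i=2 t=23 v=7: → [22,33); WM=21
i=3 t=31 v=8: → [22,33); WM=29; [11,22) fires=1
i=4 t=34 v=6: → [33,44); WM=32
i=5 t=24 v=7: DROP (t<32-1); WM=32
i=6 t=12 v=5: DROP (t<32-1); WM=32
i=7 t=35 v=8: → [33,44); WM=33; [22,33) fires=2
i=8 t=37 v=7: → [33,44); WM=35
i=9 t=43 v=1: → [33,44); WM=41
i=10 t=4 v=2: DROP (t<41-1); WM=41
i=11 t=49 v=5: → [44,55); WM=47; [33,44) fires=4
i=12 t=37 v=2: DROP (t<47-1); WM=47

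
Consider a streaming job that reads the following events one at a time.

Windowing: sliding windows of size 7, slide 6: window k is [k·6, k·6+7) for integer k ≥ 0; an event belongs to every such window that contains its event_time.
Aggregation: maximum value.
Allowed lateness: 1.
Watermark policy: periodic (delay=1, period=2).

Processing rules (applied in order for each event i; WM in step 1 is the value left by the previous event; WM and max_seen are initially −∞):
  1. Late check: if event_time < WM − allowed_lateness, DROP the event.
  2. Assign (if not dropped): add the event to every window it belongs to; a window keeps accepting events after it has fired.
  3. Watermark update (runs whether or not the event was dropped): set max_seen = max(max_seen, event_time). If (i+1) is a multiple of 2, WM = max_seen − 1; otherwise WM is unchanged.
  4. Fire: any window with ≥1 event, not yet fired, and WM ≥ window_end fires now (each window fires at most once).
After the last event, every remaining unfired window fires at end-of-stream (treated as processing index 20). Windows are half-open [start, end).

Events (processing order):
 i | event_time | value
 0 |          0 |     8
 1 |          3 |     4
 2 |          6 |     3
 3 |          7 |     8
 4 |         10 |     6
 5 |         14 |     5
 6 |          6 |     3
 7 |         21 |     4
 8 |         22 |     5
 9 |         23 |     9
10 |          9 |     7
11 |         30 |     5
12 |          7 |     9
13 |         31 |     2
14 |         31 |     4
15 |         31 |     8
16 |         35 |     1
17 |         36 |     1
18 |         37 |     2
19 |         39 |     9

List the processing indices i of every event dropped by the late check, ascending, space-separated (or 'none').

6 10 12

i=0 t=0 v=8: → [0,7); WM=−∞
i=1 t=3 v=4: → [0,7); WM=2
i=2 t=6 v=3: → [6,13),[0,7); WM=2
i=3 t=7 v=8: → [6,13); WM=6
i=4 t=10 v=6: → [6,13); WM=6
i=5 t=14 v=5: → [12,19); WM=13; [0,7) fires=8 [6,13) fires=8
i=6 t=6 v=3: DROP (t<13-1); WM=13
i=7 t=21 v=4: → [18,25); WM=20; [12,19) fires=5
i=8 t=22 v=5: → [18,25); WM=20
i=9 t=23 v=9: → [18,25); WM=22
i=10 t=9 v=7: DROP (t<22-1); WM=22
i=11 t=30 v=5: → [30,37),[24,31); WM=29; [18,25) fires=9
i=12 t=7 v=9: DROP (t<29-1); WM=29
i=13 t=31 v=2: → [30,37); WM=30
i=14 t=31 v=4: → [30,37); WM=30
i=15 t=31 v=8: → [30,37); WM=30
i=16 t=35 v=1: → [30,37); WM=30
i=17 t=36 v=1: → [36,43),[30,37); WM=35; [24,31) fires=5
i=18 t=37 v=2: → [36,43); WM=35
i=19 t=39 v=9: → [36,43); WM=38; [30,37) fires=8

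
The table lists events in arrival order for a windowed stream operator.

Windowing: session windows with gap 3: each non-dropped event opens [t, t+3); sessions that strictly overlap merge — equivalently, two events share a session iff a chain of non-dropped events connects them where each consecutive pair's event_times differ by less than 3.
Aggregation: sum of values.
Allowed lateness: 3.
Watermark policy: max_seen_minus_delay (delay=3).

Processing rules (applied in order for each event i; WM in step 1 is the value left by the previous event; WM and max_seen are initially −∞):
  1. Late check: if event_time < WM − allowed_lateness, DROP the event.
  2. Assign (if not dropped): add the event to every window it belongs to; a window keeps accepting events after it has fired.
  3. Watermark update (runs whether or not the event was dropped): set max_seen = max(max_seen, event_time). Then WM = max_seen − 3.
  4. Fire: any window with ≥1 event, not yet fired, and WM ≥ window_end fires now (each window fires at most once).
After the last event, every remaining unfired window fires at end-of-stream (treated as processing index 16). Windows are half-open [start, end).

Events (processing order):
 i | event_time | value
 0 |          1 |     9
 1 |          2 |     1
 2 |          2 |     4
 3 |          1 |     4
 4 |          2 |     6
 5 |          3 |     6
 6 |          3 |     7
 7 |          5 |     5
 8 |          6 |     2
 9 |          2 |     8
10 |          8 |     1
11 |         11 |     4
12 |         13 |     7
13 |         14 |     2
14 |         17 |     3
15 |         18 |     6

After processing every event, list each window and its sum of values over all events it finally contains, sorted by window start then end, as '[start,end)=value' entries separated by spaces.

i=0 t=1 v=9: → [1,4); WM=-2
i=1 t=2 v=1: → [1,5); WM=-1
i=2 t=2 v=4: → [1,5); WM=-1
i=3 t=1 v=4: → [1,5); WM=-1
i=4 t=2 v=6: → [1,5); WM=-1
i=5 t=3 v=6: → [1,6); WM=0
i=6 t=3 v=7: → [1,6); WM=0
i=7 t=5 v=5: → [1,8); WM=2
i=8 t=6 v=2: → [1,9); WM=3
i=9 t=2 v=8: → [1,9); WM=3
i=10 t=8 v=1: → [1,11); WM=5
i=11 t=11 v=4: → [11,14); WM=8
i=12 t=13 v=7: → [11,16); WM=10
i=13 t=14 v=2: → [11,17); WM=11
i=14 t=17 v=3: → [17,20); WM=14
i=15 t=18 v=6: → [17,21); WM=15

[1,11)=53 [11,17)=13 [17,21)=9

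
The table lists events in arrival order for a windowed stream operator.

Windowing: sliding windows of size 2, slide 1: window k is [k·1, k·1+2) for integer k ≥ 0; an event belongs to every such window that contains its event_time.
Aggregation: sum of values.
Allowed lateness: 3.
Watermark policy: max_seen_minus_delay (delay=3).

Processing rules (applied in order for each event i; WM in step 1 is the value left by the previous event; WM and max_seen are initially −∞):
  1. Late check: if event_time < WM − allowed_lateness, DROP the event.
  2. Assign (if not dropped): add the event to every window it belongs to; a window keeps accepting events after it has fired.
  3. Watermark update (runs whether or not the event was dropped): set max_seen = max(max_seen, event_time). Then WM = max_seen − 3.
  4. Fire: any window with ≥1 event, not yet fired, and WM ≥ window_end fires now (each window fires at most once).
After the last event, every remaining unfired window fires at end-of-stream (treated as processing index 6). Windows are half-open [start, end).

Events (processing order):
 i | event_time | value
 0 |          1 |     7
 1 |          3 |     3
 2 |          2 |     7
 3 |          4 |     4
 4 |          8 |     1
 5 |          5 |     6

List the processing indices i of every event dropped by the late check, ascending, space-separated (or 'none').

i=0 t=1 v=7: → [1,3),[0,2); WM=-2
i=1 t=3 v=3: → [3,5),[2,4); WM=0
i=2 t=2 v=7: → [2,4),[1,3); WM=0
i=3 t=4 v=4: → [4,6),[3,5); WM=1
i=4 t=8 v=1: → [8,10),[7,9); WM=5; [0,2) fires=7 [1,3) fires=14 [2,4) fires=10 [3,5) fires=7
i=5 t=5 v=6: → [5,7),[4,6); WM=5

none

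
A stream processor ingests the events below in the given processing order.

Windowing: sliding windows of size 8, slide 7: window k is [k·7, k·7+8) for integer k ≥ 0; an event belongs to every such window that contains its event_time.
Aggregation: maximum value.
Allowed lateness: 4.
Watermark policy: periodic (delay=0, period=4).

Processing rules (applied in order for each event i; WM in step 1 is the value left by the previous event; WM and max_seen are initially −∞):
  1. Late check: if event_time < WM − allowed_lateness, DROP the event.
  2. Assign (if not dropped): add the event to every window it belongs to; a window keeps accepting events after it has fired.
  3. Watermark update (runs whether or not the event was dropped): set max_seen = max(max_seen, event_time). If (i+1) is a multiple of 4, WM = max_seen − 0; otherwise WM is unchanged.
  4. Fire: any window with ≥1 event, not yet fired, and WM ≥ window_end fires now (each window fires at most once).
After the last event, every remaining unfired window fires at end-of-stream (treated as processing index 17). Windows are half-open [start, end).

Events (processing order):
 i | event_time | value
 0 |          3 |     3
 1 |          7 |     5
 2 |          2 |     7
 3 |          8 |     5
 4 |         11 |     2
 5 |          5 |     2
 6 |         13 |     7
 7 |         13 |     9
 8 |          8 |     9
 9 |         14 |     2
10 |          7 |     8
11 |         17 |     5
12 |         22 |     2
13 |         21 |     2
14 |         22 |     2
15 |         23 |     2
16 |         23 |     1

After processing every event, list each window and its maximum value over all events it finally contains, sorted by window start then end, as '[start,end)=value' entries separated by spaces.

i=0 t=3 v=3: → [0,8); WM=−∞
i=1 t=7 v=5: → [7,15),[0,8); WM=−∞
i=2 t=2 v=7: → [0,8); WM=−∞
i=3 t=8 v=5: → [7,15); WM=8; [0,8) fires=7
i=4 t=11 v=2: → [7,15); WM=8
i=5 t=5 v=2: → [0,8); WM=8
i=6 t=13 v=7: → [7,15); WM=8
i=7 t=13 v=9: → [7,15); WM=13
i=8 t=8 v=9: DROP (t<13-4); WM=13
i=9 t=14 v=2: → [14,22),[7,15); WM=13
i=10 t=7 v=8: DROP (t<13-4); WM=13
i=11 t=17 v=5: → [14,22); WM=17; [7,15) fires=9
i=12 t=22 v=2: → [21,29); WM=17
i=13 t=21 v=2: → [21,29),[14,22); WM=17
i=14 t=22 v=2: → [21,29); WM=17
i=15 t=23 v=2: → [21,29); WM=23; [14,22) fires=5
i=16 t=23 v=1: → [21,29); WM=23

[0,8)=7 [7,15)=9 [14,22)=5 [21,29)=2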